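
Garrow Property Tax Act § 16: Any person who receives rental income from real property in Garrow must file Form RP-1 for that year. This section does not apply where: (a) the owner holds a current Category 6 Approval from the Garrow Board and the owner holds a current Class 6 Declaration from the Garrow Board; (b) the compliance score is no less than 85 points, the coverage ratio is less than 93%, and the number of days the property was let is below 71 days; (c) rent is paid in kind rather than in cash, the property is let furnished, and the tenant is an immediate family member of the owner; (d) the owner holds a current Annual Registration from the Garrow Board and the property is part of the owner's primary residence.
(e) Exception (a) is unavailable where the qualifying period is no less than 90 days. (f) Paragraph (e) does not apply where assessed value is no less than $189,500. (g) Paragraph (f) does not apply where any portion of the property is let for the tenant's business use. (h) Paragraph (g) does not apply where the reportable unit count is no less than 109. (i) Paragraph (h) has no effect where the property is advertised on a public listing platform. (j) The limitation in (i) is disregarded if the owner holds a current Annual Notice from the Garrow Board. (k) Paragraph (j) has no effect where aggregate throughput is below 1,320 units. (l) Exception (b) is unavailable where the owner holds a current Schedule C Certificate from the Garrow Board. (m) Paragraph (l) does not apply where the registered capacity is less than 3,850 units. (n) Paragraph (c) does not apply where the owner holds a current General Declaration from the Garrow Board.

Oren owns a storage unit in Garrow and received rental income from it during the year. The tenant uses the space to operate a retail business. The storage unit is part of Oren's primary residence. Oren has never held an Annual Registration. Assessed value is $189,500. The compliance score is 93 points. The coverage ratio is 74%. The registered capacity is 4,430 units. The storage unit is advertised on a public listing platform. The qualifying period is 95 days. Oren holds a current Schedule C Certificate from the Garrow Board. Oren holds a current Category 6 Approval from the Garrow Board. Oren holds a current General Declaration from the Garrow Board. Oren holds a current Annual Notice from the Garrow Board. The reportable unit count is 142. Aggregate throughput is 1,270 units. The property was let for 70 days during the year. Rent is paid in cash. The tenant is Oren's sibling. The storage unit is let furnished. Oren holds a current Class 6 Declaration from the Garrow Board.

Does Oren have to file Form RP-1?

Yes — Oren must file Form RP-1.

Exception (a) is satisfied on its face — a current Category 6 Approval is held; a current Class 6 Declaration is held. But: (e) is engaged — the qualifying period is 95 days, meeting the 90 days threshold. (f) would limit (e) — assessed value is $189,500, meeting the $189,500 threshold — but (g) sets (f) aside: (g) operates against (f): the space is let for business use. (h) applies (the reportable unit count is 142, meeting the 109 threshold), but is set aside by (i): (i) is engaged — the property is publicly advertised. (j) is triggered (a current Annual Notice is held), but is set aside by (k): (k) is engaged — aggregate throughput is 1,270 units, below the 1,320 units limit. Exception (a) does not apply.
Exception (b): the compliance score is 93 points, meeting the 85 points threshold; the coverage ratio is 74%, less than the 93% limit; the number of days the property was let is 70 days, below the 71 days limit — every condition holds. However, paragraphs (l)–(m) must be considered: (l) applies — a current Schedule C Certificate is held. (m), which would lift (l), is inapplicable — the registered capacity is 4,430 units, not less than 3,850 units. So (b) is unavailable.
Exception (c) does not apply: rent is paid in cash.
Exception (d) fails — the Annual Registration is not current.
No exception is made out. Oren falls within the general rule.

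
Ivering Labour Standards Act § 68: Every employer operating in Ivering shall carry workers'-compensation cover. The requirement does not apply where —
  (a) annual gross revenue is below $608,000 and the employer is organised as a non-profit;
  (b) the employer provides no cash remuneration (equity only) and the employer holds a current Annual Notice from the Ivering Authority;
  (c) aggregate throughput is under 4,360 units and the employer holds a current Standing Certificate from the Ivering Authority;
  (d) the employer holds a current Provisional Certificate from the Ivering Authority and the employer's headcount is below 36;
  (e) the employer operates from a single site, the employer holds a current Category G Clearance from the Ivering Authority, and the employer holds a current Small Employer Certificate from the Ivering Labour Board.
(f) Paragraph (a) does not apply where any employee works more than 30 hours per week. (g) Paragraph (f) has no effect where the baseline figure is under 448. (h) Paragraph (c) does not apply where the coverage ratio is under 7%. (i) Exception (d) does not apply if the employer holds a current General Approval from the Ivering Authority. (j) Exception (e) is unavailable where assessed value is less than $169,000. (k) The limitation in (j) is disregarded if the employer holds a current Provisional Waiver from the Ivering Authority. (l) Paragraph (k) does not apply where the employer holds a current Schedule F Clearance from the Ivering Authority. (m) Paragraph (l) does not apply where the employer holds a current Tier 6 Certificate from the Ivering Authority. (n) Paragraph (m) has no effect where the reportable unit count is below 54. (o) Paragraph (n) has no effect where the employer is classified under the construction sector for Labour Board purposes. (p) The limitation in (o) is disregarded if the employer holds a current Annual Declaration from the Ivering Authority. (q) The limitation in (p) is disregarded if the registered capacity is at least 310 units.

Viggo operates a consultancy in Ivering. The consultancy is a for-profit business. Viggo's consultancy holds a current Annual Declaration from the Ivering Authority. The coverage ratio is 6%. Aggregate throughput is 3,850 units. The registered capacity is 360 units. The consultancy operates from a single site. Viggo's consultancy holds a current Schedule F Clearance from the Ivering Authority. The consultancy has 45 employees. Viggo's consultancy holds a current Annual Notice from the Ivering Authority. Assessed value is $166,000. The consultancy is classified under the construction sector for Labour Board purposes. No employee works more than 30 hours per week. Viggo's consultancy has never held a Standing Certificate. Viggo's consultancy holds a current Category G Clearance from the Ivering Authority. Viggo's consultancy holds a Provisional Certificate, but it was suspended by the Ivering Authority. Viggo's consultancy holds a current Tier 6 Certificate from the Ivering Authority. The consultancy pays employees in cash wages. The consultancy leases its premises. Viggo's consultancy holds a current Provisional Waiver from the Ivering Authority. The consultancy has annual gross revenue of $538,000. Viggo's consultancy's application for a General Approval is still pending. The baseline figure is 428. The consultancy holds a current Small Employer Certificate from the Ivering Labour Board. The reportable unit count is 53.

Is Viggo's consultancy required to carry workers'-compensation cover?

No — exception (e) applies; Viggo's consultancy is not required to carry workers'-compensation cover.

Exception (a) does not apply: the employer is for-profit.
Exception (b) fails — employees are paid cash wages.
Exception (c) requires that the employer holds a current Standing Certificate from the Ivering Authority; but the Standing Certificate is not current, so (c) is unavailable.
Exception (d) does not apply: there is no Provisional Certificate in force.
All of (e)'s requirements are met (the employer operates from a single site; a current Category G Clearance is held; a current Small Employer Certificate is held). Under paragraphs (j)–(q): (j) applies (assessed value is $166,000, less than the $169,000 limit), but is set aside by (k): (k) operates against (j): a current Provisional Waiver is held. (l) would limit (k) — a current Schedule F Clearance is held — but (m) sets (l) aside: (m) is triggered — a current Tier 6 Certificate is held. (n) would limit (m) — the reportable unit count is 53, below the 54 limit — but (o) sets (n) aside: (o) operates against (n): the consultancy is classified under the construction sector. (p) would limit (o) — a current Annual Declaration is held — but (q) sets (p) aside: (q) applies — the registered capacity is 360 units, meeting the 310 units threshold. So (e) applies.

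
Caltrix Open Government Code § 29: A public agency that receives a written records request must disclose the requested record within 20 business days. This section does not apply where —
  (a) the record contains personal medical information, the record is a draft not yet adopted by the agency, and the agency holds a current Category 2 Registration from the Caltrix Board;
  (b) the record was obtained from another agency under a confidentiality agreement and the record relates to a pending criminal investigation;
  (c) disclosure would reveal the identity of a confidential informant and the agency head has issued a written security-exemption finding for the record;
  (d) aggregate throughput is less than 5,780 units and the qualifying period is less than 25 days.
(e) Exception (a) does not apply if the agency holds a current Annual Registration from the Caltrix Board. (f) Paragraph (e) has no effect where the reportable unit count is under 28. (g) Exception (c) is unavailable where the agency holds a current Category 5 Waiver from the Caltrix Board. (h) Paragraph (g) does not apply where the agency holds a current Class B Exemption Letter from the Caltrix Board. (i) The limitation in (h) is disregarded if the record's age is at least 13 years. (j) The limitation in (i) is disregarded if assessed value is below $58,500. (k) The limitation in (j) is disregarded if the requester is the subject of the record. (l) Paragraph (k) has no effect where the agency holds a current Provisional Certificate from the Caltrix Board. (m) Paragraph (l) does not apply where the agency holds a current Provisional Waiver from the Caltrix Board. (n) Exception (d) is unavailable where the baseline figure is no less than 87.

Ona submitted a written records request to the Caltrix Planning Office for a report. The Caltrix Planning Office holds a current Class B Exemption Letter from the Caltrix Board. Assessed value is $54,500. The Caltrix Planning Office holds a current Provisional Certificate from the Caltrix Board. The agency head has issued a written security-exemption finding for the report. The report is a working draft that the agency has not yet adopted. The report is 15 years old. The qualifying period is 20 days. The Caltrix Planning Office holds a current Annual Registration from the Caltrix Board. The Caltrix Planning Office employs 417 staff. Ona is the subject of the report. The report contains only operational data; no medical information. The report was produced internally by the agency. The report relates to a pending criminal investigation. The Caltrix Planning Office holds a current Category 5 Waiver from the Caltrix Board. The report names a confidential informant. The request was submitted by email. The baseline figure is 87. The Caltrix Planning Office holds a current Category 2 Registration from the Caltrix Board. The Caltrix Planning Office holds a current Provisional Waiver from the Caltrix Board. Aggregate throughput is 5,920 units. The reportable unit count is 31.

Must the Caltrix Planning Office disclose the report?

Exception (a) fails — the report contains only operational data.
Exception (b) requires that the record was obtained from another agency under a confidentiality agreement; but the report was produced internally, so (b) is unavailable.
All of (c)'s requirements are met (the report names a confidential informant; a written security-exemption finding has been issued). But applying paragraphs (g)–(m): (g) operates against (c): a current Category 5 Waiver is held. (h) applies (a current Class B Exemption Letter is held), but is set aside by (i): (i) operates against (h): the record's age is 15 years, meeting the 13 years threshold. (j) would limit (i) — assessed value is $54,500, below the $58,500 limit — but (k) sets (j) aside: (k) operates against (j): Ona is the subject of the report. (l) would limit (k) — a current Provisional Certificate is held — but (m) sets (l) aside: (m) applies — a current Provisional Waiver is held. So (c) is unavailable.
Exception (d) does not apply: aggregate throughput is 5,920 units, not less than 5,780 units.
No exception displaces § 29.

Yes — the Caltrix Planning Office must disclose the report.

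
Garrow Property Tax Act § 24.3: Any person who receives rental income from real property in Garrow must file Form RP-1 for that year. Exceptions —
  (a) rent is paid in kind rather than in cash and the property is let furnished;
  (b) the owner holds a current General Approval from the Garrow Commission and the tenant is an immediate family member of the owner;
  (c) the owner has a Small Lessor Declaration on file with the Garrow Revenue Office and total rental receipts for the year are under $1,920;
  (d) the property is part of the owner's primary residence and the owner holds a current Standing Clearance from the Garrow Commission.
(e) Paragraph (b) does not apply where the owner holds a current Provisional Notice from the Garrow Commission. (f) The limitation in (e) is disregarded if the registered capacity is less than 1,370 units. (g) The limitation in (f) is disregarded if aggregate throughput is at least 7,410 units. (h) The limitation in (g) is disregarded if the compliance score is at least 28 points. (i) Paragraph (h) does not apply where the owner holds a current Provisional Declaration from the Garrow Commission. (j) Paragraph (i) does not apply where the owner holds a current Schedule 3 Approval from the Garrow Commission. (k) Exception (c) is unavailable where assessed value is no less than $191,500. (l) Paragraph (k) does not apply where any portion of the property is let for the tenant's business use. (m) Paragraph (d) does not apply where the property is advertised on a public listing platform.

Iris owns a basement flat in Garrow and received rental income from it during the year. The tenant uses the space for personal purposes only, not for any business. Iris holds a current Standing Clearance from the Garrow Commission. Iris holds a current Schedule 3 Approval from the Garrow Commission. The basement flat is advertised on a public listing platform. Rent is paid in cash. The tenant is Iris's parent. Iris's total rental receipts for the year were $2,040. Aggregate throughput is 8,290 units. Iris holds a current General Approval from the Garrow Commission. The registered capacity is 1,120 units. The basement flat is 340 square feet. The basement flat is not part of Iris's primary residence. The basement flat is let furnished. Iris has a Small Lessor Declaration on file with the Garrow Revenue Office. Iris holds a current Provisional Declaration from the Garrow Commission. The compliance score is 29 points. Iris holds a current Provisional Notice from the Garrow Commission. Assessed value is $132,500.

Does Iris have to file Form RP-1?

No — exception (b) applies; Iris is not required to file Form RP-1.

Exception (a) does not apply: rent is paid in cash.
Exception (b) is satisfied on its face — a current General Approval is held; the tenant is an immediate family member. Considering the limiting provisions: (e) is triggered (a current Provisional Notice is held), but is displaced by (f): (f) operates against (e): the registered capacity is 1,120 units, less than the 1,370 units limit. (g) is engaged (aggregate throughput is 8,290 units, meeting the 7,410 units threshold), but is overridden by (h): (h) is triggered — the compliance score is 29 points, meeting the 28 points threshold. (i) would limit (h) — a current Provisional Declaration is held — but (j) sets (i) aside: (j) operates against (i): a current Schedule 3 Approval is held. Exception (b) stands.
Exception (c) does not apply: total rental receipts for the year are $2,040, not under $1,920.
Exception (d) does not apply: the basement flat is not part of the primary residence.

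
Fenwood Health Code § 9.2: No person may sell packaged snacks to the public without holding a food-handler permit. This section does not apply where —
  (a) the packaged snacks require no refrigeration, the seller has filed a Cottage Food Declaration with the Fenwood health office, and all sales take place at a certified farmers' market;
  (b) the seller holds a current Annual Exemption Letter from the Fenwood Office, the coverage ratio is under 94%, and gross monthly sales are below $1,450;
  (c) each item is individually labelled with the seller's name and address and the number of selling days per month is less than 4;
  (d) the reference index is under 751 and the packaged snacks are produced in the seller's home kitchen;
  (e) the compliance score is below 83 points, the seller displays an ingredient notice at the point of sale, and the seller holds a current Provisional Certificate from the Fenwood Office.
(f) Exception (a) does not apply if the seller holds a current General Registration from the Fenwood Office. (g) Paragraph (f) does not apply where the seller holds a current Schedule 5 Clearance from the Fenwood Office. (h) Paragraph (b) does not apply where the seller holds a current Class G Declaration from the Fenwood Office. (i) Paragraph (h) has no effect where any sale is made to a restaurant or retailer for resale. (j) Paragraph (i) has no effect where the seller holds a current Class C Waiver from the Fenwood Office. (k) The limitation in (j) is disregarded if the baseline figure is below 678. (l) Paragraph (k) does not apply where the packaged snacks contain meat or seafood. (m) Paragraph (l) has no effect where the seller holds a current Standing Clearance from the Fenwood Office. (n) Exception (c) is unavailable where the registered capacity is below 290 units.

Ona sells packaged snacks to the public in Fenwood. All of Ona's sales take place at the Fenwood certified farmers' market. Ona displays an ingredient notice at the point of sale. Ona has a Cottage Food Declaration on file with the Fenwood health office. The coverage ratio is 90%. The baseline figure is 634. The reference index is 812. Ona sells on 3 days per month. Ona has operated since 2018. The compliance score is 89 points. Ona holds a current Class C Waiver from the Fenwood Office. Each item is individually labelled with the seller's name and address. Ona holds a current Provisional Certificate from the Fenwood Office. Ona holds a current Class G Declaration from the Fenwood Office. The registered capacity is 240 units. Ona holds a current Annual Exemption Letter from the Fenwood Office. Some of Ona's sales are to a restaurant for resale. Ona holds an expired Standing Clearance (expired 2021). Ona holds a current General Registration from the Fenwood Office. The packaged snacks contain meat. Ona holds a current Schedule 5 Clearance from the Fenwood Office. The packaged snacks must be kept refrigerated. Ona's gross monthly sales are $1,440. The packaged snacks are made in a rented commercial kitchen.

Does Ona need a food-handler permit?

Exception (a) does not apply: the packaged snacks require refrigeration.
Exception (b) is satisfied on its face — a current Annual Exemption Letter is held; the coverage ratio is 90%, under the 94% limit; gross monthly sales are $1,440, below the $1,450 limit. Turning to paragraphs (h)–(m): (h) operates against (b): a current Class G Declaration is held. (i) operates (some sales are to a restaurant for resale), but is set aside by (j): (j) operates against (i): a current Class C Waiver is held. (k) is triggered (the baseline figure is 634, below the 678 limit), but is itself disapplied by (l): (l) operates against (k): the packaged snacks contain meat. (m), which would lift (l), does not operate here — there is no Standing Clearance in force. (b) is therefore removed.
Exception (c): items are individually labelled; the number of selling days per month is 3, less than the 4 limit — every condition holds. However, paragraph (n) must be considered: (n) applies — the registered capacity is 240 units, below the 290 units limit. So (c) is unavailable.
Exception (d) fails — the reference index is 812, not under 751.
Exception (e) requires that the compliance score is below 83 points; but the compliance score is 89 points, not below 83 points, so (e) is unavailable.
No exception is made out. Ona falls within the general rule.

Yes — Ona must hold a food-handler permit.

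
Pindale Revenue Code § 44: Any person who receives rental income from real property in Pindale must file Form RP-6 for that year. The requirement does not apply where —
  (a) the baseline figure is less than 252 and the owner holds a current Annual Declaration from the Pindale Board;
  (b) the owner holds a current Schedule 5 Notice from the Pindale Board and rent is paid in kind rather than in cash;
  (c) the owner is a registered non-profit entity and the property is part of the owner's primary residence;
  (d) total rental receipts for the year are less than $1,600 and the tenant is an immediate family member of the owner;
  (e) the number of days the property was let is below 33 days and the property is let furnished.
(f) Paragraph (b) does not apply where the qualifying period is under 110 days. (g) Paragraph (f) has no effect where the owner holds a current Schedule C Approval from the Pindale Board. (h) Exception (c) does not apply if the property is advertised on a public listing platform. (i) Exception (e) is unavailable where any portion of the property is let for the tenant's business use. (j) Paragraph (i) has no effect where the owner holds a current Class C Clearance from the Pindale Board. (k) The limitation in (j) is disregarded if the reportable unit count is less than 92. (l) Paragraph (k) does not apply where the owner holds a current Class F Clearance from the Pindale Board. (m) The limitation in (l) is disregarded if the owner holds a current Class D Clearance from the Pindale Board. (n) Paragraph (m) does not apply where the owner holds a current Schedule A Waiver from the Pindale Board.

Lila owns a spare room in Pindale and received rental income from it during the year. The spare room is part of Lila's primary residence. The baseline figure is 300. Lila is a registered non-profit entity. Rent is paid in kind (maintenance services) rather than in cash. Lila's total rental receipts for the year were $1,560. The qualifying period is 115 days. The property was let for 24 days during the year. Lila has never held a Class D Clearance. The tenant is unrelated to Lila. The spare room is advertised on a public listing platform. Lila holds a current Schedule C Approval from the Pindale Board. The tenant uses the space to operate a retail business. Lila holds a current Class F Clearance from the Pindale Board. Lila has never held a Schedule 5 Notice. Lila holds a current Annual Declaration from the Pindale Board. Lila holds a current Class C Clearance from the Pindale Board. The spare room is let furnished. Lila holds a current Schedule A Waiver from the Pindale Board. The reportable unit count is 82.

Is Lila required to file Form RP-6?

No — exception (e) applies; Lila is not required to file Form RP-6.

Exception (a) does not apply: the baseline figure is 300, not less than 252.
Exception (b) requires that the owner holds a current Schedule 5 Notice from the Pindale Board; but there is no Schedule 5 Notice in force, so (b) is unavailable.
Exception (c)'s conditions are all satisfied: Lila is a registered non-profit; the spare room is part of the primary residence. Turning to paragraph (h): (h) is triggered — the property is publicly advertised. Exception (c) does not apply.
Exception (d) does not apply: the tenant is unrelated to the owner.
All of (e)'s requirements are met (the number of days the property was let is 24 days, below the 33 days limit; the property is let furnished). As to paragraphs (i)–(n): (i) is engaged (the space is let for business use), but is set aside by (j): (j) is triggered — a current Class C Clearance is held. (k) would limit (j) — the reportable unit count is 82, less than the 92 limit — but (l) sets (k) aside: (l) is engaged — a current Class F Clearance is held. (m), which would lift (l), does not operate here — there is no Class D Clearance in force. Exception (e) stands.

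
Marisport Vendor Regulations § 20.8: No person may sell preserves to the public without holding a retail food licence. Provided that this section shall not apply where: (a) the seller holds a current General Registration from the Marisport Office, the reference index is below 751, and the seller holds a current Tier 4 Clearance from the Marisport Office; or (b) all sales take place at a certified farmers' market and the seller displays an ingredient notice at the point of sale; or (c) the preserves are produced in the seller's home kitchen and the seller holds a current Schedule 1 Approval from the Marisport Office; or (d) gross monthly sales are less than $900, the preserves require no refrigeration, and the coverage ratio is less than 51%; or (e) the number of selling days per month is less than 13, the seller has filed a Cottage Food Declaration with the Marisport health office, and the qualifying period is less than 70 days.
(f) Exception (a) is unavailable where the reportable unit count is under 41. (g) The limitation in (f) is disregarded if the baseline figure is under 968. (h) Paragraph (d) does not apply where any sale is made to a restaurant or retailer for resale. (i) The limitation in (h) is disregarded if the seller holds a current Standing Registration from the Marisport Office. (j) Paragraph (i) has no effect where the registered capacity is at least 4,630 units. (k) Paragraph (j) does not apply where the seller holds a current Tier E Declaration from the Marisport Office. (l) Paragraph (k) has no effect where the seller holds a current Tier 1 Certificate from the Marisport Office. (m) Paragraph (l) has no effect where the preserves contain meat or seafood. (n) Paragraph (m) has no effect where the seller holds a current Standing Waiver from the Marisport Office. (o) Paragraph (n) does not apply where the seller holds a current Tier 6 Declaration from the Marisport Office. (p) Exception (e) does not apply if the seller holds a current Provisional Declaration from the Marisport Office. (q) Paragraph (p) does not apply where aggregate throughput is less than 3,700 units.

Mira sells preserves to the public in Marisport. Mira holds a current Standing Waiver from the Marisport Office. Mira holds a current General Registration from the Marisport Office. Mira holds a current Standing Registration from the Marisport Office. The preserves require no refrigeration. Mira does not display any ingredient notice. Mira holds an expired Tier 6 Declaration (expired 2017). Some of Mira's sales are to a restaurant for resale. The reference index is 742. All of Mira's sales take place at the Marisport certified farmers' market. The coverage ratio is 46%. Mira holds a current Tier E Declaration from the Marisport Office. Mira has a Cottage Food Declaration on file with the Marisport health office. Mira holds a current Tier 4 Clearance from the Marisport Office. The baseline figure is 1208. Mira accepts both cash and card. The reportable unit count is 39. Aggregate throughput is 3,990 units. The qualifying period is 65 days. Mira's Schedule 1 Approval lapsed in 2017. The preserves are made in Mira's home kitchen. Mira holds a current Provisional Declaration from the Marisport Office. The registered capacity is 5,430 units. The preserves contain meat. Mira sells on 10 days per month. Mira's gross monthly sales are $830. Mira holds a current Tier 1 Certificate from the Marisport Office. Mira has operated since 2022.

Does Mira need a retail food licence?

Yes — Mira must hold a retail food licence.

Exception (a): a current General Registration is held; the reference index is 742, below the 751 limit; a current Tier 4 Clearance is held — every condition holds. But applying paragraphs (f)–(g): (f) operates — the reportable unit count is 39, under the 41 limit. (g), which would lift (f), is not engaged — the baseline figure is 1,208, not under 968. Exception (a) does not apply.
Exception (b) requires that the seller displays an ingredient notice at the point of sale; but no ingredient notice is displayed, so (b) is unavailable.
Exception (c) fails — the Schedule 1 Approval is not current.
Exception (d) is satisfied on its face — gross monthly sales are $830, less than the $900 limit; the preserves are shelf-stable; the coverage ratio is 46%, less than the 51% limit. But: (h) operates against (d): some sales are to a restaurant for resale. (i) is engaged (a current Standing Registration is held), but is itself disapplied by (j): (j) operates — the registered capacity is 5,430 units, meeting the 4,630 units threshold. (k) is engaged (a current Tier E Declaration is held), but is itself disapplied by (l): (l) is triggered — a current Tier 1 Certificate is held. (m) applies (the preserves contain meat), but is displaced by (n): (n) applies — a current Standing Waiver is held. (o) is not triggered (there is no Tier 6 Declaration in force), so (n) stands. Exception (d) does not apply.
Exception (e): the number of selling days per month is 10, less than the 13 limit; a Cottage Food Declaration is on file; the qualifying period is 65 days, less than the 70 days limit — every condition holds. However, paragraphs (p)–(q) must be considered: (p) is triggered — a current Provisional Declaration is held. (q) is not engaged (aggregate throughput is 3,990 units, not less than 3,700 units), so (p) stands. Exception (e) does not apply.
None of the exceptions is available; § 20.8 applies in full.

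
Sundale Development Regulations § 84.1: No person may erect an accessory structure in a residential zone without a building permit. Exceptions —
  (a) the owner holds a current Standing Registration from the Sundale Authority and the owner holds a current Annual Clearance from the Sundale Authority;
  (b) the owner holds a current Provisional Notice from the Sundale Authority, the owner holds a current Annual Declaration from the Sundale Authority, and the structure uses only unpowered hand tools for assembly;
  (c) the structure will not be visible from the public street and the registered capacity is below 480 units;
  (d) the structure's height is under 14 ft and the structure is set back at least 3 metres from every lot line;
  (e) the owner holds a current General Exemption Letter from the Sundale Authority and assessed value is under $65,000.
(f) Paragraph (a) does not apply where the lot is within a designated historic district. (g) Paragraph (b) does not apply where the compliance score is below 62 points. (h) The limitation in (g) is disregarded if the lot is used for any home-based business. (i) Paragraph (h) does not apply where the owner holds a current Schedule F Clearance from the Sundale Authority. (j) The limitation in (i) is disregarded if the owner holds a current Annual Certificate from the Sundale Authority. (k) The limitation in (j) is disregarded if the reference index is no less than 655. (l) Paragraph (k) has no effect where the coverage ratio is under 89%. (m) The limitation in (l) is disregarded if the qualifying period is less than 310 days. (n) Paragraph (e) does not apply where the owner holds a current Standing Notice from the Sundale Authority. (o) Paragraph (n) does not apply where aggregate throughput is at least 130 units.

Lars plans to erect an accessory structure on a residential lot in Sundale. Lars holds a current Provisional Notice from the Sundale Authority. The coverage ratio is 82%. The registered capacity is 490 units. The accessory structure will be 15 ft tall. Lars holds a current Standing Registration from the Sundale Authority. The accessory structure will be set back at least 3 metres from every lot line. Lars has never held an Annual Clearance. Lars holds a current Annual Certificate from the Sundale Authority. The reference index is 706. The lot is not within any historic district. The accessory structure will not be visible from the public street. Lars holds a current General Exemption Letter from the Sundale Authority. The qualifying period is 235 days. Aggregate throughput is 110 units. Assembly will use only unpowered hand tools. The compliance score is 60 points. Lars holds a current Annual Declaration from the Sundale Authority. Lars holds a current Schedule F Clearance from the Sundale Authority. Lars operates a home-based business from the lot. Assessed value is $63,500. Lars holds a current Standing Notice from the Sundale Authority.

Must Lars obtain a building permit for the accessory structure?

Exception (a) requires that the owner holds a current Annual Clearance from the Sundale Authority; but no current Annual Clearance is held, so (a) is unavailable.
Exception (b): a current Provisional Notice is held; a current Annual Declaration is held; assembly uses only hand tools — every condition holds. But applying paragraphs (g)–(m): (g) is triggered — the compliance score is 60 points, below the 62 points limit. (h) operates (a home-based business operates on the lot), but is set aside by (i): (i) operates against (h): a current Schedule F Clearance is held. (j) would limit (i) — a current Annual Certificate is held — but (k) sets (j) aside: (k) operates — the reference index is 706, meeting the 655 threshold. (l) applies (the coverage ratio is 82%, under the 89% limit), but is displaced by (m): (m) operates against (l): the qualifying period is 235 days, less than the 310 days limit. (b) is therefore removed.
Exception (c) does not apply: the registered capacity is 490 units, not below 480 units.
Exception (d) requires that the structure's height is under 14 ft; but the structure's height is 15 ft, not under 14 ft, so (d) is unavailable.
All of (e)'s requirements are met (a current General Exemption Letter is held; assessed value is $63,500, under the $65,000 limit). But: (n) operates against (e): a current Standing Notice is held. (o) is not triggered (aggregate throughput is 110 units, short of 130 units), so (n) stands. So (e) is unavailable.
Every exception is unavailable, so the rule governs.

Yes — Lars must obtain a building permit.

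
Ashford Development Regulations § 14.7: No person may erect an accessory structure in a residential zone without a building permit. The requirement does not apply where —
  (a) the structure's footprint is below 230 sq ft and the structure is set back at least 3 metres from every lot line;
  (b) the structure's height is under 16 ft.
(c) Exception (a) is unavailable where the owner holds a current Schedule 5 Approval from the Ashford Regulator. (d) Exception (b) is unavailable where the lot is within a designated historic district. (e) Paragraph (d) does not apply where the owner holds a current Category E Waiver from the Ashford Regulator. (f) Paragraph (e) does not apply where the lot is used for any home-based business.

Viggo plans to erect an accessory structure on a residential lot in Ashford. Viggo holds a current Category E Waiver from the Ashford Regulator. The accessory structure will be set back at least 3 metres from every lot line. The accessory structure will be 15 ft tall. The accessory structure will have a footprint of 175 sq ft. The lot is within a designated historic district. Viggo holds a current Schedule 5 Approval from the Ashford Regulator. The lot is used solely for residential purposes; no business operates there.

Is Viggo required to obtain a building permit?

Exception (a)'s conditions are all satisfied: the structure's footprint is 175 sq ft, below the 230 sq ft limit; the setback is at least 3 m on every side. But applying paragraph (c): (c) operates — a current Schedule 5 Approval is held. Exception (a) does not apply.
Exception (b)'s conditions are all satisfied: the structure's height is 15 ft, under the 16 ft limit. Considering the limiting provisions: (d) applies (the lot is in a historic district), but is itself disapplied by (e): (e) applies — a current Category E Waiver is held. (f), which would lift (e), is not engaged — the lot is solely residential. Exception (b) stands.

No — exception (b) applies; Viggo does not need a building permit.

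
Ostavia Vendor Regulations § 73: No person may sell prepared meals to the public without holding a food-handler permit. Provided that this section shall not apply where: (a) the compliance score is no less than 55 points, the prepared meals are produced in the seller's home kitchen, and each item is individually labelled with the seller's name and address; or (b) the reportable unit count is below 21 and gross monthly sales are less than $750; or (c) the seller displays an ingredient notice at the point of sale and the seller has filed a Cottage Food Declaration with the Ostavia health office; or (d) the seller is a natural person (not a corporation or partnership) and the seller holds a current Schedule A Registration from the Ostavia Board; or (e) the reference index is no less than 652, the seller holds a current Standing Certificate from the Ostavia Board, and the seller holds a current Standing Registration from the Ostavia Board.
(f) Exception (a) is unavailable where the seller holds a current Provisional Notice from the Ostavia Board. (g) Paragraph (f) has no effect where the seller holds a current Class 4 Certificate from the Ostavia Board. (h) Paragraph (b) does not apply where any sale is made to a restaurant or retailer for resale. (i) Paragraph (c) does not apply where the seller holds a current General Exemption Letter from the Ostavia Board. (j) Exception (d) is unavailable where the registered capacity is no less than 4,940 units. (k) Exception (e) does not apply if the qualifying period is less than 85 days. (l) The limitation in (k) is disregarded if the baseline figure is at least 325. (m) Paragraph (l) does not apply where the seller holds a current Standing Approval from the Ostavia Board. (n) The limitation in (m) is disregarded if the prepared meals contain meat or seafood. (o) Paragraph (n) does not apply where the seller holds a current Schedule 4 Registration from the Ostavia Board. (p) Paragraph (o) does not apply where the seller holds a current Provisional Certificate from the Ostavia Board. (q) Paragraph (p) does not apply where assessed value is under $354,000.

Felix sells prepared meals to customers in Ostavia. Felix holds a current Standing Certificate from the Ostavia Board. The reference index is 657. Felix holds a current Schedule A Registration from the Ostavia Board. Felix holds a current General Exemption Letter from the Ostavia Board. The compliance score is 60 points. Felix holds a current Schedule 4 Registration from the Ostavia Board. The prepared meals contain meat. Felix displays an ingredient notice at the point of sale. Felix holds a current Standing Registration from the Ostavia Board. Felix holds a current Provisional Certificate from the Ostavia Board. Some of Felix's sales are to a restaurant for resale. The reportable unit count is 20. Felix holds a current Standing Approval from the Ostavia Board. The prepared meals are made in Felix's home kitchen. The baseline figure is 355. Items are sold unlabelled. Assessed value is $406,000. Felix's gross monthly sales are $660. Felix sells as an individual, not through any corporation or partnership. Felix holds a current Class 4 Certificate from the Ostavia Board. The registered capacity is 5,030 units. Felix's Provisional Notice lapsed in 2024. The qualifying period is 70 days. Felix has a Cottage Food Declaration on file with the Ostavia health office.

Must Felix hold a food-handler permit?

No — exception (e) applies; Felix is not required to hold a food-handler permit.

Exception (a) requires that each item is individually labelled with the seller's name and address; but items are sold unlabelled, so (a) is unavailable.
Exception (b) is satisfied on its face — the reportable unit count is 20, below the 21 limit; gross monthly sales are $660, less than the $750 limit. But: (h) operates against (b): some sales are to a restaurant for resale. Exception (b) does not apply.
All of (c)'s requirements are met (an ingredient notice is displayed; a Cottage Food Declaration is on file). However, paragraph (i) must be considered: (i) operates against (c): a current General Exemption Letter is held. Exception (c) does not apply.
All of (d)'s requirements are met (the seller is a natural person; a current Schedule A Registration is held). But: (j) operates — the registered capacity is 5,030 units, meeting the 4,940 units threshold. Exception (d) does not apply.
Exception (e) is satisfied on its face — the reference index is 657, meeting the 652 threshold; a current Standing Certificate is held; a current Standing Registration is held. Applying paragraphs (k)–(q): (k) would limit (e) — the qualifying period is 70 days, less than the 85 days limit — but (l) sets (k) aside: (l) operates — the baseline figure is 355, meeting the 325 threshold. (m) would limit (l) — a current Standing Approval is held — but (n) sets (m) aside: (n) applies — the prepared meals contain meat. (o) would limit (n) — a current Schedule 4 Registration is held — but (p) sets (o) aside: (p) is engaged — a current Provisional Certificate is held. (q) is inapplicable (assessed value is $406,000, not under $354,000), so (p) stands. So (e) applies.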